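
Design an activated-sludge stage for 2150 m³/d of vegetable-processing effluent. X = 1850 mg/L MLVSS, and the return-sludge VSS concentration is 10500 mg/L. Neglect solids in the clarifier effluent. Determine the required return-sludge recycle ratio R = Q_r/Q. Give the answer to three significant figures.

R ≈ 0.214

Mass balance around the secondary clarifier (neglecting effluent solids): R = X / (X_r − X) = 1850 / (10500 − 1850) = 0.2139.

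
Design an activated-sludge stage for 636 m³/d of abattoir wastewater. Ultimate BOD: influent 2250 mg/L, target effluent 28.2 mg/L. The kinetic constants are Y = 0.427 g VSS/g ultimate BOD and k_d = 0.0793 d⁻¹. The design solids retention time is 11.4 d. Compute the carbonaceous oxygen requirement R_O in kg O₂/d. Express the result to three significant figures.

R_O ≈ 963 kg O₂/d

Y_obs = Y / (1 + k_d θ_c) = 0.427 / (1 + 0.0793 × 11.4) = 0.427 / 1.904 = 0.2243.
Substrate removed = Q·(S₀ − S) = 636 m³/d × (2250 − 28.2) g/m³ = 1.41×10^6 g/d = 1413 kg/d.
P_X = Y_obs·Q·(S₀ − S) = 0.2243 × 1413 = 316.9 kg VSS/d.
R_O = Q·ΔS − 1.42 P_X = 1413 − 450.0 = 963.1 kg O₂/d.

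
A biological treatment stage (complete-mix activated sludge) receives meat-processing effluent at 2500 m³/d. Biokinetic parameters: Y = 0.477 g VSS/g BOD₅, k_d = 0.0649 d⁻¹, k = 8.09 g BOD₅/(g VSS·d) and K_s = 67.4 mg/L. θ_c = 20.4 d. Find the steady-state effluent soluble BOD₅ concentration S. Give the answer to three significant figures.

From the Monod/SRT balance for a CMAS, S = K_s·(1+k_d θ_c)/[θ_c·(Y k − k_d) − 1] = 67.4 × (1 + 0.0649 × 20.4) / [20.4 × (0.477 × 8.09 − 0.0649) − 1] = 156.6 / 76.40 = 2.050 mg/L.

S ≈ 2.05 mg/L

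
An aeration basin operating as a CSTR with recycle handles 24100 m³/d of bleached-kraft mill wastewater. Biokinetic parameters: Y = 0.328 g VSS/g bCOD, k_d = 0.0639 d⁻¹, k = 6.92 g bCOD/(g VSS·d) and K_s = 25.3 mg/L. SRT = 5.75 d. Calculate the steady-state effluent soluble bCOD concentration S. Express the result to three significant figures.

For a completely mixed reactor with recycle the Lawrence–McCarty relation gives S = K_s·(1 + k_d·θ_c) / [θ_c·(Y·k − k_d) − 1] = 25.3 × (1 + 0.0639 × 5.75) / [5.75 × (0.328 × 6.92 − 0.0639) − 1] = 34.60 / 11.68 = 2.961 mg/L.

S ≈ 2.96 mg/L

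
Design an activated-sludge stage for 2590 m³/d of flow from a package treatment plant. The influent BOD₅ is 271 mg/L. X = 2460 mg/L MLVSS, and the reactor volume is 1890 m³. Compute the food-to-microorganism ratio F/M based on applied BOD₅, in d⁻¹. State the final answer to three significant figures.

F/M ≈ 0.151 d⁻¹

F/M = Q·S₀ / (V·X) = 2590 × 271 / (1890 × 2460) = 0.1510 g BOD₅·(g VSS·d)⁻¹.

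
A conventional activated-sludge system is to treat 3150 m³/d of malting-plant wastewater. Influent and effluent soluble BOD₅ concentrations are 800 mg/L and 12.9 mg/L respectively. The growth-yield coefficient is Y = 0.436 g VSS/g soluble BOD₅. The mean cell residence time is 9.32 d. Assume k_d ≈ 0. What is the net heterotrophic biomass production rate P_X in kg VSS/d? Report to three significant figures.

P_X ≈ 1080 kg VSS/d

Since k_d ≈ 0, Y_obs = Y = 0.436 g VSS/g soluble BOD₅.
ΔS = 800 − 12.9 = 787.1 mg/L, so the substrate removal rate is 3150 × 787.1/1000 = 2479 kg soluble BOD₅/d.
P_X = Y_obs · Q(S₀ − S) = 0.4360 × 2479 = 1081 kg VSS/d.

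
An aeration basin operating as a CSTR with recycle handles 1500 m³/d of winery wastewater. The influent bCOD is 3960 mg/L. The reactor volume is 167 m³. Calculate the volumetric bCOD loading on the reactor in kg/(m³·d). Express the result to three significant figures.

L_v ≈ 35.6 kg bCOD/(m³·d)

L_v = Q S₀ / V = 1500 × 3960 × 10⁻³ / 167.0 = 35.57 kg/(m³·d).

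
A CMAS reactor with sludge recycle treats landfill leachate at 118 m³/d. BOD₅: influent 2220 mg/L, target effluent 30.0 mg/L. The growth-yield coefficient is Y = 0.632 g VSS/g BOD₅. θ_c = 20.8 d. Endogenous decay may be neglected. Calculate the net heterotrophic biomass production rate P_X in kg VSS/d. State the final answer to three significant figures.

No decay correction is needed, so Y_obs = Y = 0.632.
Mass of BOD₅ removed per day: Q(S₀ − S) = 118 × 2190 g/m³ = 258.4 kg/d.
Biomass produced: P_X = Y_obs·Q·ΔS = 0.6320 × 258.4 ≈ 163.3 kg VSS/d.

P_X ≈ 163 kg VSS/d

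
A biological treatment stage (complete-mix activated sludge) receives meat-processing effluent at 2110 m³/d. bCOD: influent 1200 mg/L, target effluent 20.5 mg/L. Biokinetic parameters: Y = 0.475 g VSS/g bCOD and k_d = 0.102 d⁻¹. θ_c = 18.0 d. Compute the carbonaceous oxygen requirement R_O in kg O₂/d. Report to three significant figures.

The observed yield is Y_obs = Y/(1 + k_d·θ_c) = 0.475 / (1 + 0.102 × 18.0) = 0.475 / 2.836 = 0.1675 g VSS per g bCOD removed.
ΔS = 1200 − 20.5 = 1180 mg/L, so the substrate removal rate is 2110 × 1180/1000 = 2489 kg bCOD/d.
P_X = Y_obs·Q·(S₀ − S) = 0.1675 × 2489 = 416.8 kg VSS/d.
R_O = Q·(S₀ − S) − 1.42·P_X = 2489 − 1.42 × 416.8 = 1897 kg O₂/d.

R_O ≈ 1900 kg O₂/d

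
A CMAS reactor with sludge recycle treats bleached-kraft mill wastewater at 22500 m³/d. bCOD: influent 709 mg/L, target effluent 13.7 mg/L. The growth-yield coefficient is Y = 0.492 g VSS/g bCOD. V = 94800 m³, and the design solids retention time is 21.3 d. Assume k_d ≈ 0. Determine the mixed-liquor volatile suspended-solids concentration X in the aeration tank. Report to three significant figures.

X ≈ 1730 mg/L

X = Y·Q·ΔS·θ_c / V = 0.492 × 22500 × (709 − 13.7) × 21.3 / 94800 = 1729 mg/L.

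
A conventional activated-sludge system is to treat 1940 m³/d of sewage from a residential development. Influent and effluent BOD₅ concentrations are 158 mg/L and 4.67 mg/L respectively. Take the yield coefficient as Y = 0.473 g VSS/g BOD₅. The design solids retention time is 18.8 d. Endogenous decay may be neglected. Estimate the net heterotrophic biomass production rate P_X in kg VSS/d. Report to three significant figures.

No decay correction is needed, so Y_obs = Y = 0.473.
Mass of BOD₅ removed per day: Q(S₀ − S) = 1940 × 153.3 g/m³ = 297.5 kg/d.
So the net sludge growth is P_X = 0.4730 × 297.5 = 140.7 kg VSS/d.

P_X ≈ 141 kg VSS/d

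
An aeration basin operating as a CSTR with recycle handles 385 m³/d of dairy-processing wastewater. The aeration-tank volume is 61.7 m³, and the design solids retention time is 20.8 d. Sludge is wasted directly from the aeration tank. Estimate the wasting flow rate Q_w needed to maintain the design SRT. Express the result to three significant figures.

Q_w ≈ 2.97 m³/d

For wasting at MLVSS concentration, Q_w = V/θ_c = 61.70/20.8 = 2.966 m³/d.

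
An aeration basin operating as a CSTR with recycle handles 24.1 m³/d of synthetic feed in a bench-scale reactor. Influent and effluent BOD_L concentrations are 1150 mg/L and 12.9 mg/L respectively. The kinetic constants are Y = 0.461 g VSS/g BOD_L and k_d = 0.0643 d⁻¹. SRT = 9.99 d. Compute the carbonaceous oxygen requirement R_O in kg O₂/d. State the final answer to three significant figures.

R_O ≈ 16.5 kg O₂/d

The observed yield is Y_obs = Y/(1 + k_d·θ_c) = 0.461 / (1 + 0.0643 × 9.99) = 0.461 / 1.642 = 0.2807 g VSS per g BOD_L removed.
Q·(S₀ − S) = 24.1 × (1150 − 12.9) × 10⁻³ = 27.40 kg/d removed.
P_X = Y_obs·Q·(S₀ − S) = 0.2807 × 27.40 = 7.692 kg VSS/d.
R_O = Q·ΔS − 1.42 P_X = 27.40 − 10.92 = 16.48 kg O₂/d.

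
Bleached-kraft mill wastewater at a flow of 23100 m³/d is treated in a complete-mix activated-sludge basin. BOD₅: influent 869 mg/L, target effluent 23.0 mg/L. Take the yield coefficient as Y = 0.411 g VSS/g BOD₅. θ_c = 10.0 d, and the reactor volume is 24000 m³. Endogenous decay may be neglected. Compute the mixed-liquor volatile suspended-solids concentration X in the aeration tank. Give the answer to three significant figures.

From V·X = Y·Q·(S₀ − S)·θ_c (decay neglected): X = 0.411 × 23100 × (869 − 23.0) × 10.0 / 24000 = 3347 mg/L.

X ≈ 3350 mg/L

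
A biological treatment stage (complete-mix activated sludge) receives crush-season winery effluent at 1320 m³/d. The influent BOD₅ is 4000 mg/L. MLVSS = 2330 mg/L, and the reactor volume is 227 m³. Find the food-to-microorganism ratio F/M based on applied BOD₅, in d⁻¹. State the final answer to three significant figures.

F/M ≈ 9.98 d⁻¹

F/M = applied load / biomass = Q·S₀/(V·X) = 1320 × 4000 / (227.0 × 2330) = 9.983 d⁻¹.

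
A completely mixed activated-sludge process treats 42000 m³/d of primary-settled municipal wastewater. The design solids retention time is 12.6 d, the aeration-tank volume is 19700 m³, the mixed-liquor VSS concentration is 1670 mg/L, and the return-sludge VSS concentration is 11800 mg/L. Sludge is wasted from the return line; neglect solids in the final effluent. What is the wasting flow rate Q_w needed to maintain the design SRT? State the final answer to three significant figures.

Q_w ≈ 221 m³/d

θ_c = V·X/(Q_w·X_r) when wasting from the recycle, so Q_w = V·X/(θ_c·X_r) = 19700 × 1670 / (12.6 × 11800) = 221.3 m³/d.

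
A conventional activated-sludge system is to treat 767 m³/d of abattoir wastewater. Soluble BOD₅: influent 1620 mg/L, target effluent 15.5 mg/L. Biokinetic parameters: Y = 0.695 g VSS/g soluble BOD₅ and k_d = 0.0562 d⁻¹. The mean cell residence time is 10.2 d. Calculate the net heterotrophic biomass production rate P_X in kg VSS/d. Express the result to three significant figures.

Y_obs = Y / (1 + k_d θ_c) = 0.695 / (1 + 0.0562 × 10.2) = 0.695 / 1.573 = 0.4418.
ΔS = 1620 − 15.5 = 1604 mg/L, so the substrate removal rate is 767 × 1604/1000 = 1231 kg soluble BOD₅/d.
P_X = Y_obs · Q(S₀ − S) = 0.4418 × 1231 = 543.7 kg VSS/d.

P_X ≈ 544 kg VSS/d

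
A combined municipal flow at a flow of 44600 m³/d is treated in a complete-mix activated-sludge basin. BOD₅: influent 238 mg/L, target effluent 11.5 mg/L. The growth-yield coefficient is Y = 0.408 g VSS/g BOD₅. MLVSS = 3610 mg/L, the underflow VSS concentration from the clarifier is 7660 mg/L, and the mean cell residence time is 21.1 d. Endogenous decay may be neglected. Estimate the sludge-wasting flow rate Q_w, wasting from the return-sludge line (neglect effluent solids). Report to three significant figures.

Q_w ≈ 538 m³/d

V·X = Y·Q·ΔS·θ_c gives V = 0.408 × 44600 × (238 − 11.5) × 21.1 / 3610 = 24090 m³.
Wasting from the return line (neglecting effluent solids): Q_w = V·X / (θ_c·X_r) = 24090 × 3610 / (21.1 × 7660) = 538.1 m³/d.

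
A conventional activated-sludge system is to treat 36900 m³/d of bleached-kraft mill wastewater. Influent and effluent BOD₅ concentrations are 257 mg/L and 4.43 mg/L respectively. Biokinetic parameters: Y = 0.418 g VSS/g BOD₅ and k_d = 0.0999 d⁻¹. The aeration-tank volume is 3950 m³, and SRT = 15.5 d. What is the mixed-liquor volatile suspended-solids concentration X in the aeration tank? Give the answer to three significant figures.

X ≈ 6000 mg/L

Solving the biomass balance for X: X = Y Q (S₀−S) θ_c / [V (1+k_d θ_c)] = 0.418 × 36900 × (257 − 4.43) × 15.5 / [3950 × (1 + 0.0999 × 15.5)] = 5999 mg/L.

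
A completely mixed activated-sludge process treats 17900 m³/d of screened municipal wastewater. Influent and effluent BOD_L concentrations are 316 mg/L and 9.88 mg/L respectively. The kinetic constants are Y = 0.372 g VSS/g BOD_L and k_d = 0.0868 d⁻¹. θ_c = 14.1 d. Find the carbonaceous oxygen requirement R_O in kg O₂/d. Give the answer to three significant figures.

The observed yield is Y_obs = Y/(1 + k_d·θ_c) = 0.372 / (1 + 0.0868 × 14.1) = 0.372 / 2.224 = 0.1673 g VSS per g BOD_L removed.
ΔS = 316 − 9.88 = 306.1 mg/L, so the substrate removal rate is 17900 × 306.1/1000 = 5480 kg BOD_L/d.
P_X = Y_obs·Q·(S₀ − S) = 0.1673 × 5480 = 916.6 kg VSS/d.
R_O = Q·ΔS − 1.42 P_X = 5480 − 1302 = 4178 kg O₂/d.

R_O ≈ 4180 kg O₂/d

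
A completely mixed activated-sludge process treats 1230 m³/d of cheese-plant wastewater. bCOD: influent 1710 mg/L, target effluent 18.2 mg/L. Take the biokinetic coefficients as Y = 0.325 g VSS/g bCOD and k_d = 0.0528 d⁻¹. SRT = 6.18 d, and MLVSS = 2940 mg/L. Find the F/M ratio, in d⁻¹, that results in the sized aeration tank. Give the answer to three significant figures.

Steady-state biomass mass balance: V·X·(1 + k_d·θ_c) = Y·Q·(S₀ − S)·θ_c, so V = 0.325 × 1230 × (1710 − 18.2) × 6.18 / [2940 × (1 + 0.0528 × 6.18)] = 4.18×10^6 / 3899 = 1072 m³.
F/M = Q·S₀ / (V·X) = 1230 × 1710 / (1072 × 2940) = 0.6674 g bCOD·(g VSS·d)⁻¹.

F/M ≈ 0.667 d⁻¹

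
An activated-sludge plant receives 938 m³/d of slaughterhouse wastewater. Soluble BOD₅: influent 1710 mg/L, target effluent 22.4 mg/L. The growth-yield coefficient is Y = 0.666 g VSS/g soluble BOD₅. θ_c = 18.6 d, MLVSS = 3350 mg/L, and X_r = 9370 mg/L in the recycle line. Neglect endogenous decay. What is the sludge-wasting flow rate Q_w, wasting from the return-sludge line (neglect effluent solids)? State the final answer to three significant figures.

Q_w ≈ 113 m³/d

V·X = Y·Q·ΔS·θ_c gives V = 0.666 × 938 × (1710 − 22.4) × 18.6 / 3350 = 5853 m³.
Q_w = (V·X)/(θ_c X_r) = 5853 × 3350 / (18.6 × 9370) = 112.5 m³/d.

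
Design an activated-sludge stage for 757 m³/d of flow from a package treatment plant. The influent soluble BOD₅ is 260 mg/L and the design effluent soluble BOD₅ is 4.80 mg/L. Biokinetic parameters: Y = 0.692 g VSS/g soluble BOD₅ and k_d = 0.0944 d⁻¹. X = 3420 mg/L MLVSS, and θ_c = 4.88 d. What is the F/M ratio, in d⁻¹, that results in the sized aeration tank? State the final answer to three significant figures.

Rearranging the biomass balance for a CMAS with decay, V = Y·Q·ΔS·θ_c / [X·(1+k_d θ_c)] = 0.692 × 757 × (260 − 4.80) × 4.88 / [3420 × (1 + 0.0944 × 4.88)] = 6.52×10^5 / 4995 = 130.6 m³.
F/M = applied load / biomass = Q·S₀/(V·X) = 757 × 260 / (130.6 × 3420) = 0.4407 d⁻¹.

F/M ≈ 0.441 d⁻¹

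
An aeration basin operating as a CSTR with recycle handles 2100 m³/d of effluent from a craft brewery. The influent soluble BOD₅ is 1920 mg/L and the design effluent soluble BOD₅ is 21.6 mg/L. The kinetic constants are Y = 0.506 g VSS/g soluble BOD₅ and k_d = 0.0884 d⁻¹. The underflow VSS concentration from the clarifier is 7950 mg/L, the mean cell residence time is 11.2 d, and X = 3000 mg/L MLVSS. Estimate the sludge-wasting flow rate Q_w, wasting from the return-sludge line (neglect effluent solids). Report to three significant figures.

Q_w ≈ 128 m³/d

Steady-state biomass mass balance: V·X·(1 + k_d·θ_c) = Y·Q·(S₀ − S)·θ_c, so V = 0.506 × 2100 × (1920 − 21.6) × 11.2 / [3000 × (1 + 0.0884 × 11.2)] = 2.26×10^7 / 5970 = 3784 m³.
θ_c = V·X/(Q_w·X_r) when wasting from the recycle, so Q_w = V·X/(θ_c·X_r) = 3784 × 3000 / (11.2 × 7950) = 127.5 m³/d.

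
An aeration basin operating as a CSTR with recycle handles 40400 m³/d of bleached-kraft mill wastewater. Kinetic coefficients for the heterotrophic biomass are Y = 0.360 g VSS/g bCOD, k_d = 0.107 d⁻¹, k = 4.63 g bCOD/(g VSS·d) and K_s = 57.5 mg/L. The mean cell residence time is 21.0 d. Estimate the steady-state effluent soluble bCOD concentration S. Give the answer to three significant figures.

Effluent substrate depends only on kinetics and SRT: S = K_s(1 + k_d θ_c) / [θ_c(Yk − k_d) − 1] = 57.5 × (1 + 0.107 × 21.0) / [21.0 × (0.360 × 4.63 − 0.107) − 1] = 186.7 / 31.76 = 5.879 mg/L.

S ≈ 5.88 mg/L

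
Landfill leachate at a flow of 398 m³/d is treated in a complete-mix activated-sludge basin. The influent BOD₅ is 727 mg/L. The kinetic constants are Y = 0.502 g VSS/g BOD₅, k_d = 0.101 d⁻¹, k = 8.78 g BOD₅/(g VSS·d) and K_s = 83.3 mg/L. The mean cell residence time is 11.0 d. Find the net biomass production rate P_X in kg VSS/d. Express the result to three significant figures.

P_X ≈ 68.4 kg VSS/d

Effluent substrate depends only on kinetics and SRT: S = K_s(1 + k_d θ_c) / [θ_c(Yk − k_d) − 1] = 83.3 × (1 + 0.101 × 11.0) / [11.0 × (0.502 × 8.78 − 0.101) − 1] = 175.8 / 46.37 = 3.792 mg/L.
Y_obs = Y / (1 + k_d θ_c) = 0.502 / (1 + 0.101 × 11.0) = 0.502 / 2.111 = 0.2378.
ΔS = 727 − 3.79 = 723.2 mg/L, so the substrate removal rate is 398 × 723.2/1000 = 287.8 kg BOD₅/d.
Net biomass production P_X = Y_obs × Q·(S₀ − S) = 0.2378 × 287.8 = 68.45 kg VSS/d.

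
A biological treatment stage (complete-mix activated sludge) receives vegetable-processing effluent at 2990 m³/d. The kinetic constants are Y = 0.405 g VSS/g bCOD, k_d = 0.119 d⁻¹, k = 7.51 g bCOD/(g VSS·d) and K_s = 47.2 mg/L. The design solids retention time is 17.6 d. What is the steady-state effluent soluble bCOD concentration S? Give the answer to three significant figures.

S ≈ 2.90 mg/L

From the Monod/SRT balance for a CMAS, S = K_s·(1+k_d θ_c)/[θ_c·(Y k − k_d) − 1] = 47.2 × (1 + 0.119 × 17.6) / [17.6 × (0.405 × 7.51 − 0.119) − 1] = 146.1 / 50.44 = 2.896 mg/L.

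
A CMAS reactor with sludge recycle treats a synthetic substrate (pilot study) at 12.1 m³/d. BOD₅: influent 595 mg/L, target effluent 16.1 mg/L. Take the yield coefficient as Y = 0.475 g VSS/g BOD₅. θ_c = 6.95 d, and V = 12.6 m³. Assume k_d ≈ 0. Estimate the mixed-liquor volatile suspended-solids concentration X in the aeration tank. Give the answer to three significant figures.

Without decay, X = Y Q (S₀−S) θ_c / V = 0.475 × 12.1 × (595 − 16.1) × 6.95 / 12.6 = 1835 mg/L.

X ≈ 1840 mg/L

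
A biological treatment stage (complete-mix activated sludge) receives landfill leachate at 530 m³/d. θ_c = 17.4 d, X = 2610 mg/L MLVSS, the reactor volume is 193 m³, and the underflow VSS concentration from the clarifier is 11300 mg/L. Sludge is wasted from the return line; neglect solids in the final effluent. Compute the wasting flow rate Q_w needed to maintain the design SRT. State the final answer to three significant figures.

Q_w ≈ 2.56 m³/d

Wasting from the return line (neglecting effluent solids): Q_w = V·X / (θ_c·X_r) = 193.0 × 2610 / (17.4 × 11300) = 2.562 m³/d.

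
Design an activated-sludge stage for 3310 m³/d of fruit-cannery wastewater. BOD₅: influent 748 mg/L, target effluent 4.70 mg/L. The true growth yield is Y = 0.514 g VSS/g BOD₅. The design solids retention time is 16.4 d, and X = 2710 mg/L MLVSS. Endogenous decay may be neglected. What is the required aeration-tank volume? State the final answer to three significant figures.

V ≈ 7650 m³

V·X = Y·Q·ΔS·θ_c gives V = 0.514 × 3310 × (748 − 4.70) × 16.4 / 2710 = 7653 m³.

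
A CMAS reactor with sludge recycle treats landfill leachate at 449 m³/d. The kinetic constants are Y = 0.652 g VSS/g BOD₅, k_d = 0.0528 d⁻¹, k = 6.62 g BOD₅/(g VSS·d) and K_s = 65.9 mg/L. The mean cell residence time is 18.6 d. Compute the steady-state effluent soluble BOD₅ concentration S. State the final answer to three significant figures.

For a completely mixed reactor with recycle the Lawrence–McCarty relation gives S = K_s·(1 + k_d·θ_c) / [θ_c·(Y·k − k_d) − 1] = 65.9 × (1 + 0.0528 × 18.6) / [18.6 × (0.652 × 6.62 − 0.0528) − 1] = 130.6 / 78.30 = 1.668 mg/L.

S ≈ 1.67 mg/L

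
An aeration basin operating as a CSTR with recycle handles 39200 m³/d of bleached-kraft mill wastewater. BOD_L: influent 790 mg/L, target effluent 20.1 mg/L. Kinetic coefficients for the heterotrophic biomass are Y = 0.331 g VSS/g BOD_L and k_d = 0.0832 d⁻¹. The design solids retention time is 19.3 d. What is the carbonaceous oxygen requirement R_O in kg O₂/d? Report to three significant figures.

R_O ≈ 24700 kg O₂/d

Y_obs = Y / (1 + k_d θ_c) = 0.331 / (1 + 0.0832 × 19.3) = 0.331 / 2.606 = 0.1270.
Substrate removed = Q·(S₀ − S) = 39200 m³/d × (790 − 20.1) g/m³ = 3.02×10^7 g/d = 30180 kg/d.
P_X = Y_obs·Q·(S₀ − S) = 0.1270 × 30180 = 3834 kg VSS/d.
R_O = Q·(S₀ − S) − 1.42·P_X = 30180 − 1.42 × 3834 = 24736 kg O₂/d.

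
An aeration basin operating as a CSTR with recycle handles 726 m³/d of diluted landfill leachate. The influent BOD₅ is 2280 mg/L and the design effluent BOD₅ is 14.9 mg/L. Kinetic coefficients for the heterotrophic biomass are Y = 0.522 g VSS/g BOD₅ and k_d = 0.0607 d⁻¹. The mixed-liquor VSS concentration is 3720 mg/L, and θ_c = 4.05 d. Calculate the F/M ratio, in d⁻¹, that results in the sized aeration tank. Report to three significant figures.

F/M ≈ 0.593 d⁻¹

From the SRT design equation V = Y Q (S₀−S) θ_c / [X (1 + k_d θ_c)] = 0.522 × 726 × (2280 − 14.9) × 4.05 / [3720 × (1 + 0.0607 × 4.05)] = 3.48×10^6 / 4635 = 750.1 m³.
Food-to-microorganism ratio F/M = Q S₀ / (V X) = 726 × 2280 / (750.1 × 3720) = 0.5932 d⁻¹.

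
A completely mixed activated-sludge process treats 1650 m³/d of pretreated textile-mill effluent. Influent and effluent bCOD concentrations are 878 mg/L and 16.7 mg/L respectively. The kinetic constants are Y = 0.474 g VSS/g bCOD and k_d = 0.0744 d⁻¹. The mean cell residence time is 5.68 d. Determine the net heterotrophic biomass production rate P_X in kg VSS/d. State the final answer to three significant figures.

Observed yield with endogenous decay: Y_obs = Y / (1 + k_d·θ_c) = 0.474 / (1 + 0.0744 × 5.68) = 0.474 / 1.423 = 0.3332 g VSS/g bCOD.
Substrate removed = Q·(S₀ − S) = 1650 m³/d × (878 − 16.7) g/m³ = 1.42×10^6 g/d = 1421 kg/d.
Biomass produced: P_X = Y_obs·Q·ΔS = 0.3332 × 1421 ≈ 473.5 kg VSS/d.

P_X ≈ 474 kg VSS/d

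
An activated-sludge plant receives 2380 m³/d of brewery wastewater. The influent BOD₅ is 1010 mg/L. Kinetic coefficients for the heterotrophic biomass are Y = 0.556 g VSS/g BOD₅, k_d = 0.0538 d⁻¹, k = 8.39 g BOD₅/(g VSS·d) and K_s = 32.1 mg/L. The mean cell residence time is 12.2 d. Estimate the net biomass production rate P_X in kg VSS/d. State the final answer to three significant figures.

From the Monod/SRT balance for a CMAS, S = K_s·(1+k_d θ_c)/[θ_c·(Y k − k_d) − 1] = 32.1 × (1 + 0.0538 × 12.2) / [12.2 × (0.556 × 8.39 − 0.0538) − 1] = 53.17 / 55.25 = 0.9623 mg/L.
Y_obs = Y / (1 + k_d θ_c) = 0.556 / (1 + 0.0538 × 12.2) = 0.556 / 1.656 = 0.3357.
Q·(S₀ − S) = 2380 × (1010 − 0.962) × 10⁻³ = 2402 kg/d removed.
P_X = Y_obs · Q(S₀ − S) = 0.3357 × 2402 = 806.1 kg VSS/d.

P_X ≈ 806 kg VSS/d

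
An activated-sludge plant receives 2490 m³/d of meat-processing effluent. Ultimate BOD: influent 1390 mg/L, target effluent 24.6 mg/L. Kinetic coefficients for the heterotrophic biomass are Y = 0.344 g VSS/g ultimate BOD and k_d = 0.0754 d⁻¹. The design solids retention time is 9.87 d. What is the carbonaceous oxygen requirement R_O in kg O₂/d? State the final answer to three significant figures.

R_O ≈ 2450 kg O₂/d

The observed yield is Y_obs = Y/(1 + k_d·θ_c) = 0.344 / (1 + 0.0754 × 9.87) = 0.344 / 1.744 = 0.1972 g VSS per g ultimate BOD removed.
Substrate removed = Q·(S₀ − S) = 2490 m³/d × (1390 − 24.6) g/m³ = 3.4×10^6 g/d = 3400 kg/d.
Net sludge production P_X = 0.1972 × 3400 = 670.5 kg VSS/d.
Carbonaceous O₂ demand = substrate oxidised − cell-mass equivalent = 3400 − 1.42 × 670.5 = 2448 kg O₂/d.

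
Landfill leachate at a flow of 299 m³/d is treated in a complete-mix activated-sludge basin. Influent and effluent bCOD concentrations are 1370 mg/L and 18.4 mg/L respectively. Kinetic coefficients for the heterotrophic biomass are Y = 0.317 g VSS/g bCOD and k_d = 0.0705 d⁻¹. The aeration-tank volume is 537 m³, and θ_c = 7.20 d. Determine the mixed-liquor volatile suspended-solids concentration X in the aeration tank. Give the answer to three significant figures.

X = Y·Q·ΔS·θ_c / [V·(1 + k_d θ_c)] = 0.317 × 299 × (1370 − 18.4) × 7.20 / [537 × (1 + 0.0705 × 7.20)] = 1139 mg/L.

X ≈ 1140 mg/L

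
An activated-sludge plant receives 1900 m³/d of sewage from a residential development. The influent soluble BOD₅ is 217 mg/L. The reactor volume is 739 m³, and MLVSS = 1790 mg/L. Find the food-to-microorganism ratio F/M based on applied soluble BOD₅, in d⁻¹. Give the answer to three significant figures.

F/M ≈ 0.312 d⁻¹

F/M = applied load / biomass = Q·S₀/(V·X) = 1900 × 217 / (739.0 × 1790) = 0.3117 d⁻¹.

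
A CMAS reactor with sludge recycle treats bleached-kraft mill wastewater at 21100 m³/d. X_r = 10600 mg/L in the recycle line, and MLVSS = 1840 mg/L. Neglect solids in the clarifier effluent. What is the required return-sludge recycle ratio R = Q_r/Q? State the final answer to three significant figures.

R = Q_r/Q = X/(X_r − X) = 1840 / (10600 − 1840) = 0.2100.

R ≈ 0.210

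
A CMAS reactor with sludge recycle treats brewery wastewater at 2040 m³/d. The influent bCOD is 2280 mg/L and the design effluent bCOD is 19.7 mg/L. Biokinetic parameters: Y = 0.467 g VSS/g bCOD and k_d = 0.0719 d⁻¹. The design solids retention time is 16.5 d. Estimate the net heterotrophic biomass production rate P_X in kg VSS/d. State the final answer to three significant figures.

P_X ≈ 985 kg VSS/d

Y_obs = Y / (1 + k_d θ_c) = 0.467 / (1 + 0.0719 × 16.5) = 0.467 / 2.186 = 0.2136.
Substrate removed = Q·(S₀ − S) = 2040 m³/d × (2280 − 19.7) g/m³ = 4.61×10^6 g/d = 4611 kg/d.
Net biomass production P_X = Y_obs × Q·(S₀ − S) = 0.2136 × 4611 = 984.9 kg VSS/d.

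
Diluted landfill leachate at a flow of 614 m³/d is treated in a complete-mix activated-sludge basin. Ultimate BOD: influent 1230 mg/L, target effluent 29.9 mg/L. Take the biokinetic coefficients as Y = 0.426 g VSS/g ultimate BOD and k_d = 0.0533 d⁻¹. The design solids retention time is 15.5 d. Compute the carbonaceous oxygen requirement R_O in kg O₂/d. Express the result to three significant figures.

R_O ≈ 493 kg O₂/d

Y_obs = Y / (1 + k_d θ_c) = 0.426 / (1 + 0.0533 × 15.5) = 0.426 / 1.826 = 0.2333.
Q·(S₀ − S) = 614 × (1230 − 29.9) × 10⁻³ = 736.9 kg/d removed.
P_X = Y_obs·Q·(S₀ − S) = 0.2333 × 736.9 = 171.9 kg VSS/d.
Carbonaceous O₂ demand = substrate oxidised − cell-mass equivalent = 736.9 − 1.42 × 171.9 = 492.8 kg O₂/d.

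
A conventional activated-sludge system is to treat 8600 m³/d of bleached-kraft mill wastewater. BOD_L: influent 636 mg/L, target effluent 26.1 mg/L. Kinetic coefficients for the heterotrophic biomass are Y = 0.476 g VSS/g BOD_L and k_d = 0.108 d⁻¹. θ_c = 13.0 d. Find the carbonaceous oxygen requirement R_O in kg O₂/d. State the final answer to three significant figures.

R_O ≈ 3770 kg O₂/d

Y_obs = Y / (1 + k_d θ_c) = 0.476 / (1 + 0.108 × 13.0) = 0.476 / 2.404 = 0.1980.
Substrate removed = Q·(S₀ − S) = 8600 m³/d × (636 − 26.1) g/m³ = 5.25×10^6 g/d = 5245 kg/d.
Net sludge production P_X = 0.1980 × 5245 = 1039 kg VSS/d.
R_O = Q·ΔS − 1.42 P_X = 5245 − 1475 = 3770 kg O₂/d.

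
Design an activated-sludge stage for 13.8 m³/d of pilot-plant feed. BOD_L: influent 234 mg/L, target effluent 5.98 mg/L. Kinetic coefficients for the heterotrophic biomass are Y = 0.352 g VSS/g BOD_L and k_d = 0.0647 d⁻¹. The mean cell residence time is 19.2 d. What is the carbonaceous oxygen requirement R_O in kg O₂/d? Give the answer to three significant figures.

R_O ≈ 2.45 kg O₂/d

The observed yield is Y_obs = Y/(1 + k_d·θ_c) = 0.352 / (1 + 0.0647 × 19.2) = 0.352 / 2.242 = 0.1570 g VSS per g BOD_L removed.
Q·(S₀ − S) = 13.8 × (234 − 5.98) × 10⁻³ = 3.147 kg/d removed.
P_X = Y_obs·Q·(S₀ − S) = 0.1570 × 3.147 = 0.4940 kg VSS/d.
R_O = Q·(S₀ − S) − 1.42·P_X = 3.147 − 1.42 × 0.4940 = 2.445 kg O₂/d.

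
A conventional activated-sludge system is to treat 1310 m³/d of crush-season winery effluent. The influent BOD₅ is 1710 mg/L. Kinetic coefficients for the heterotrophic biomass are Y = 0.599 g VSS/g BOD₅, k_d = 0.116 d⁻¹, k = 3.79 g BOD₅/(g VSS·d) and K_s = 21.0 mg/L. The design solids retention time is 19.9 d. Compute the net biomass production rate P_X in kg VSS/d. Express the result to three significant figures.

For a completely mixed reactor with recycle the Lawrence–McCarty relation gives S = K_s·(1 + k_d·θ_c) / [θ_c·(Y·k − k_d) − 1] = 21.0 × (1 + 0.116 × 19.9) / [19.9 × (0.599 × 3.79 − 0.116) − 1] = 69.48 / 41.87 = 1.659 mg/L.
Observed yield with endogenous decay: Y_obs = Y / (1 + k_d·θ_c) = 0.599 / (1 + 0.116 × 19.9) = 0.599 / 3.308 = 0.1811 g VSS/g BOD₅.
Substrate removed = Q·(S₀ − S) = 1310 m³/d × (1710 − 1.66) g/m³ = 2.24×10^6 g/d = 2238 kg/d.
Biomass produced: P_X = Y_obs·Q·ΔS = 0.1811 × 2238 ≈ 405.2 kg VSS/d.

P_X ≈ 405 kg VSS/d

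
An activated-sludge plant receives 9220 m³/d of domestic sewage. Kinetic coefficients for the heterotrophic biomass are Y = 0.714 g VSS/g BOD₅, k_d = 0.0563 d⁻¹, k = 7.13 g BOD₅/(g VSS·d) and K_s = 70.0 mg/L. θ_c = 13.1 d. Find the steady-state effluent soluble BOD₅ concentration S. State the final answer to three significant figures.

S ≈ 1.87 mg/L

From the Monod/SRT balance for a CMAS, S = K_s·(1+k_d θ_c)/[θ_c·(Y k − k_d) − 1] = 70.0 × (1 + 0.0563 × 13.1) / [13.1 × (0.714 × 7.13 − 0.0563) − 1] = 121.6 / 64.95 = 1.873 mg/L.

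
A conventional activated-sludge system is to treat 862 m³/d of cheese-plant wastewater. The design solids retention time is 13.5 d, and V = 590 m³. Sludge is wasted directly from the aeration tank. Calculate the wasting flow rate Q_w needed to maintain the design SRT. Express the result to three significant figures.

For wasting at MLVSS concentration, Q_w = V/θ_c = 590.0/13.5 = 43.70 m³/d.

Q_w ≈ 43.7 m³/d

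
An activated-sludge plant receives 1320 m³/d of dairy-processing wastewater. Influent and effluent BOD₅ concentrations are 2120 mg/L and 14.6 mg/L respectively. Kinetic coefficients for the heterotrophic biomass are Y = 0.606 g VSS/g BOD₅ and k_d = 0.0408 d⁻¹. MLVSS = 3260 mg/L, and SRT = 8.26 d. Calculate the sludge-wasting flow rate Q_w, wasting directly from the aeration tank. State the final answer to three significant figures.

Q_w ≈ 386 m³/d

Steady-state biomass mass balance: V·X·(1 + k_d·θ_c) = Y·Q·(S₀ − S)·θ_c, so V = 0.606 × 1320 × (2120 − 14.6) × 8.26 / [3260 × (1 + 0.0408 × 8.26)] = 1.39×10^7 / 4359 = 3192 m³.
With mixed-liquor wasting, θ_c = V/Q_w, so Q_w = V/θ_c = 3192/8.26 = 386.4 m³/d.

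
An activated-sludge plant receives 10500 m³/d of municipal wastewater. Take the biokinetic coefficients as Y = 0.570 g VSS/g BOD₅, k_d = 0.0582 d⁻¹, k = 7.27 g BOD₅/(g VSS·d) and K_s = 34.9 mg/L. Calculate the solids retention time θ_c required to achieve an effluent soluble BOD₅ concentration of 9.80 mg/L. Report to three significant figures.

From 1/θ_c = Y·k·S/(K_s + S) − k_d: Y·k·S/(K_s+S) = 0.570 × 7.27 × 9.80 / (34.9 + 9.80) = 0.9085 d⁻¹.
θ_c = 1/(μ − k_d) = 1/(0.9085 − 0.0582) = 1/0.8503 = 1.176 d.

θ_c ≈ 1.18 d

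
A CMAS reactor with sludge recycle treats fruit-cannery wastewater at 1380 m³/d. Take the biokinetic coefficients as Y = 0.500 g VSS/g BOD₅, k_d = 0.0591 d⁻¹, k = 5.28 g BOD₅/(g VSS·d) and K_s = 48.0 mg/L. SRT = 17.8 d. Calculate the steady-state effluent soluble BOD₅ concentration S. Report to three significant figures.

S ≈ 2.19 mg/L

For a completely mixed reactor with recycle the Lawrence–McCarty relation gives S = K_s·(1 + k_d·θ_c) / [θ_c·(Y·k − k_d) − 1] = 48.0 × (1 + 0.0591 × 17.8) / [17.8 × (0.500 × 5.28 − 0.0591) − 1] = 98.50 / 44.94 = 2.192 mg/L.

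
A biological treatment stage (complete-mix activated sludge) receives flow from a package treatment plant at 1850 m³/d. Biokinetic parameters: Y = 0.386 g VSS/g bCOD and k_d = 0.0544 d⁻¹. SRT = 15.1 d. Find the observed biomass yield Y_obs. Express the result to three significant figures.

Y_obs ≈ 0.212 g VSS/g bCOD

Y_obs = Y / (1 + k_d θ_c) = 0.386 / (1 + 0.0544 × 15.1) = 0.386 / 1.821 = 0.2119.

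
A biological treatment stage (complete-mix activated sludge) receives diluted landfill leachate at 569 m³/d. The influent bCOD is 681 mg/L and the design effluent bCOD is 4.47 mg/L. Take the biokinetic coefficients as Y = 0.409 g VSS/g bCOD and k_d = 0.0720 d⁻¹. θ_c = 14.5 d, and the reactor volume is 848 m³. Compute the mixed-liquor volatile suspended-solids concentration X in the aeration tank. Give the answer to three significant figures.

X ≈ 1320 mg/L

Solving the biomass balance for X: X = Y Q (S₀−S) θ_c / [V (1+k_d θ_c)] = 0.409 × 569 × (681 − 4.47) × 14.5 / [848 × (1 + 0.0720 × 14.5)] = 1317 mg/L.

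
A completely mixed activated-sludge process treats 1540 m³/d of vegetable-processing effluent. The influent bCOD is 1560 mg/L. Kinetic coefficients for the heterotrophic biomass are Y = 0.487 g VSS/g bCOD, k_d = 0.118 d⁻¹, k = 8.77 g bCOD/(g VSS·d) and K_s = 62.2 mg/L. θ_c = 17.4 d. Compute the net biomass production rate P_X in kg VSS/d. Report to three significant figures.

P_X ≈ 383 kg VSS/d

For a completely mixed reactor with recycle the Lawrence–McCarty relation gives S = K_s·(1 + k_d·θ_c) / [θ_c·(Y·k − k_d) − 1] = 62.2 × (1 + 0.118 × 17.4) / [17.4 × (0.487 × 8.77 − 0.118) − 1] = 189.9 / 71.26 = 2.665 mg/L.
Observed yield with endogenous decay: Y_obs = Y / (1 + k_d·θ_c) = 0.487 / (1 + 0.118 × 17.4) = 0.487 / 3.053 = 0.1595 g VSS/g bCOD.
Mass of bCOD removed per day: Q(S₀ − S) = 1540 × 1557 g/m³ = 2398 kg/d.
So the net sludge growth is P_X = 0.1595 × 2398 = 382.5 kg VSS/d.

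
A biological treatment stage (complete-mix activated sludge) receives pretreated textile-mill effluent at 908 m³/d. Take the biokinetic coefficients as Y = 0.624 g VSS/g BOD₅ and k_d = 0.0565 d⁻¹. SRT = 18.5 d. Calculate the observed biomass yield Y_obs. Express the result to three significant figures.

Y_obs = Y / (1 + k_d θ_c) = 0.624 / (1 + 0.0565 × 18.5) = 0.624 / 2.045 = 0.3051.

Y_obs ≈ 0.305 g VSS/g BOD₅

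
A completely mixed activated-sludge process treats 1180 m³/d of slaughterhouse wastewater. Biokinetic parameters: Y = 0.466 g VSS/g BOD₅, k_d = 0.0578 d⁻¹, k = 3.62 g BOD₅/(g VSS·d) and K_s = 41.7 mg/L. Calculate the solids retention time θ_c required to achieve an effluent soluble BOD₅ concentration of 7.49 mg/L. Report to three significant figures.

θ_c ≈ 5.02 d

From 1/θ_c = Y·k·S/(K_s + S) − k_d: Y·k·S/(K_s+S) = 0.466 × 3.62 × 7.49 / (41.7 + 7.49) = 0.2569 d⁻¹.
Then 1/θ_c = μ − k_d = 0.2569 − 0.0578 = 0.1991 d⁻¹, giving θ_c = 5.024 d.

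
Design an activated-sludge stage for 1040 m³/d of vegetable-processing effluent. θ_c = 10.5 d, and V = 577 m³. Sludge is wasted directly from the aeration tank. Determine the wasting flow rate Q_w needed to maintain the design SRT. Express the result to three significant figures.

For wasting at MLVSS concentration, Q_w = V/θ_c = 577.0/10.5 = 54.95 m³/d.

Q_w ≈ 55.0 m³/d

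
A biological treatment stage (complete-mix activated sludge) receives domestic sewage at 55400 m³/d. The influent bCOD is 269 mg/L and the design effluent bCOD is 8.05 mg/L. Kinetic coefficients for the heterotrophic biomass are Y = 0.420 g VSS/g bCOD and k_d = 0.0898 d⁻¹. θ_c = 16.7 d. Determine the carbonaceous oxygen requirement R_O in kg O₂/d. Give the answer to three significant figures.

Observed yield with endogenous decay: Y_obs = Y / (1 + k_d·θ_c) = 0.420 / (1 + 0.0898 × 16.7) = 0.420 / 2.500 = 0.1680 g VSS/g bCOD.
Q·(S₀ − S) = 55400 × (269 − 8.05) × 10⁻³ = 14457 kg/d removed.
Net sludge production P_X = 0.1680 × 14457 = 2429 kg VSS/d.
R_O = Q·ΔS − 1.42 P_X = 14457 − 3449 = 11007 kg O₂/d.

R_O ≈ 11000 kg O₂/d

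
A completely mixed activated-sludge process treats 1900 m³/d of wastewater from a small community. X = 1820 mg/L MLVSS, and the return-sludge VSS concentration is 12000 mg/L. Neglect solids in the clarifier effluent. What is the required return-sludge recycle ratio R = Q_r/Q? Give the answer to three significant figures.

Mass balance around the secondary clarifier (neglecting effluent solids): R = X / (X_r − X) = 1820 / (12000 − 1820) = 0.1788.

R ≈ 0.179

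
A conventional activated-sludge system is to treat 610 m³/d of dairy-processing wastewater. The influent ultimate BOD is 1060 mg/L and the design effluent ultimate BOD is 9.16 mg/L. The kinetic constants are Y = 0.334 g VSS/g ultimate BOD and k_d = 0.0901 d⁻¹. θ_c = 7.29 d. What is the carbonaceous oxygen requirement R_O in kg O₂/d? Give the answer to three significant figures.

Observed yield with endogenous decay: Y_obs = Y / (1 + k_d·θ_c) = 0.334 / (1 + 0.0901 × 7.29) = 0.334 / 1.657 = 0.2016 g VSS/g ultimate BOD.
Substrate removed = Q·(S₀ − S) = 610 m³/d × (1060 − 9.16) g/m³ = 6.41×10^5 g/d = 641.0 kg/d.
P_X = Y_obs·Q·(S₀ − S) = 0.2016 × 641.0 = 129.2 kg VSS/d.
Carbonaceous O₂ demand = substrate oxidised − cell-mass equivalent = 641.0 − 1.42 × 129.2 = 457.5 kg O₂/d.

R_O ≈ 458 kg O₂/d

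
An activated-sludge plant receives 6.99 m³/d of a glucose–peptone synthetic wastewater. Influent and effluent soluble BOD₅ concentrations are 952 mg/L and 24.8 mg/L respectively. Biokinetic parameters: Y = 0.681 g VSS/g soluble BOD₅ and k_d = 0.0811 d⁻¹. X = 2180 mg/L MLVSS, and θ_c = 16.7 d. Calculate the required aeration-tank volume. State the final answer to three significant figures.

V ≈ 14.4 m³

Steady-state biomass mass balance: V·X·(1 + k_d·θ_c) = Y·Q·(S₀ − S)·θ_c, so V = 0.681 × 6.99 × (952 − 24.8) × 16.7 / [2180 × (1 + 0.0811 × 16.7)] = 7.37×10^4 / 5133 = 14.36 m³.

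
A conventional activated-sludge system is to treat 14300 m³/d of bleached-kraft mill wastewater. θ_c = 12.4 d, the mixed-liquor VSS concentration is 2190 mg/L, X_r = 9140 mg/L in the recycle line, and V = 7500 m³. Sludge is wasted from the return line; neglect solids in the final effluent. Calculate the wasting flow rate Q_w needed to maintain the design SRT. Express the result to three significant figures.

Q_w ≈ 145 m³/d

Wasting from the return line (neglecting effluent solids): Q_w = V·X / (θ_c·X_r) = 7500 × 2190 / (12.4 × 9140) = 144.9 m³/d.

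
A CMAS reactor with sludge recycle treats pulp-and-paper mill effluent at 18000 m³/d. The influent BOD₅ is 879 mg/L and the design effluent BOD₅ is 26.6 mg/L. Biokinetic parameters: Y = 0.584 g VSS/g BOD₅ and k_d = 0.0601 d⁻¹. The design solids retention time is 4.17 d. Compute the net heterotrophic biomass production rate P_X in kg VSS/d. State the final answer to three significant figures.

P_X ≈ 7160 kg VSS/d

The observed yield is Y_obs = Y/(1 + k_d·θ_c) = 0.584 / (1 + 0.0601 × 4.17) = 0.584 / 1.251 = 0.4670 g VSS per g BOD₅ removed.
Substrate removed = Q·(S₀ − S) = 18000 m³/d × (879 − 26.6) g/m³ = 1.53×10^7 g/d = 15343 kg/d.
Biomass produced: P_X = Y_obs·Q·ΔS = 0.4670 × 15343 ≈ 7165 kg VSS/d.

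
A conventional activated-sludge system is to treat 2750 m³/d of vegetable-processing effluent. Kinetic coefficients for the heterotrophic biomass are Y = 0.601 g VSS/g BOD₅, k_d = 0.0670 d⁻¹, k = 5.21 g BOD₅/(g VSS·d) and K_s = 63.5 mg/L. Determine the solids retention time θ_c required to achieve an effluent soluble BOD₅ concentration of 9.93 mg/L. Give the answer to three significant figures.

θ_c ≈ 2.81 d

At the target effluent, Y k S/(K_s+S) = 0.601×5.21×9.93/73.43 = 0.4234 d⁻¹.
θ_c = 1/(μ − k_d) = 1/(0.4234 − 0.0670) = 1/0.3564 = 2.806 d.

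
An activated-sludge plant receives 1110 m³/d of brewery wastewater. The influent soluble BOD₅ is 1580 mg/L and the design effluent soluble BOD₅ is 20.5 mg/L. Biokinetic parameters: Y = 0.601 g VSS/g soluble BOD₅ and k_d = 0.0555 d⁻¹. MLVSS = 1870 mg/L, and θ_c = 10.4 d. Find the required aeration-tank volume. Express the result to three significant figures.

V ≈ 3670 m³

Steady-state biomass mass balance: V·X·(1 + k_d·θ_c) = Y·Q·(S₀ − S)·θ_c, so V = 0.601 × 1110 × (1580 − 20.5) × 10.4 / [1870 × (1 + 0.0555 × 10.4)] = 1.08×10^7 / 2949 = 3668 m³.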